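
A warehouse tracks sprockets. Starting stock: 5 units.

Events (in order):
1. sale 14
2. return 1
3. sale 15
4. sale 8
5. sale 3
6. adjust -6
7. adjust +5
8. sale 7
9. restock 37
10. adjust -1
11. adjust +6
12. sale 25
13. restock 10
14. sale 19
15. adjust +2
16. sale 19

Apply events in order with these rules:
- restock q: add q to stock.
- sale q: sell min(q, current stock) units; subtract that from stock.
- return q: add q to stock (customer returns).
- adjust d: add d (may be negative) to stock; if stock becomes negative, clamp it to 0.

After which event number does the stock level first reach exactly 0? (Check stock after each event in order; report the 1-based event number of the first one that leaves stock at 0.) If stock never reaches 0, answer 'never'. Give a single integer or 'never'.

Answer: 1

Derivation:
Processing events:
Start: stock = 5
  Event 1 (sale 14): sell min(14,5)=5. stock: 5 - 5 = 0. total_sold = 5
  Event 2 (return 1): 0 + 1 = 1
  Event 3 (sale 15): sell min(15,1)=1. stock: 1 - 1 = 0. total_sold = 6
  Event 4 (sale 8): sell min(8,0)=0. stock: 0 - 0 = 0. total_sold = 6
  Event 5 (sale 3): sell min(3,0)=0. stock: 0 - 0 = 0. total_sold = 6
  Event 6 (adjust -6): 0 + -6 = 0 (clamped to 0)
  Event 7 (adjust +5): 0 + 5 = 5
  Event 8 (sale 7): sell min(7,5)=5. stock: 5 - 5 = 0. total_sold = 11
  Event 9 (restock 37): 0 + 37 = 37
  Event 10 (adjust -1): 37 + -1 = 36
  Event 11 (adjust +6): 36 + 6 = 42
  Event 12 (sale 25): sell min(25,42)=25. stock: 42 - 25 = 17. total_sold = 36
  Event 13 (restock 10): 17 + 10 = 27
  Event 14 (sale 19): sell min(19,27)=19. stock: 27 - 19 = 8. total_sold = 55
  Event 15 (adjust +2): 8 + 2 = 10
  Event 16 (sale 19): sell min(19,10)=10. stock: 10 - 10 = 0. total_sold = 65
Final: stock = 0, total_sold = 65

First zero at event 1.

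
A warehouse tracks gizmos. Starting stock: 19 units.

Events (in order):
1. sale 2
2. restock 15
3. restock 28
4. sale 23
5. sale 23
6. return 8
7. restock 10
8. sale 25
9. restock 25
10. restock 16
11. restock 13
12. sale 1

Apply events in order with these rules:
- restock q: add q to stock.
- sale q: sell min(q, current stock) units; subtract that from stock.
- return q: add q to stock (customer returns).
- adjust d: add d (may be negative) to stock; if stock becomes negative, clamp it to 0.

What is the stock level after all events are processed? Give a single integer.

Answer: 60

Derivation:
Processing events:
Start: stock = 19
  Event 1 (sale 2): sell min(2,19)=2. stock: 19 - 2 = 17. total_sold = 2
  Event 2 (restock 15): 17 + 15 = 32
  Event 3 (restock 28): 32 + 28 = 60
  Event 4 (sale 23): sell min(23,60)=23. stock: 60 - 23 = 37. total_sold = 25
  Event 5 (sale 23): sell min(23,37)=23. stock: 37 - 23 = 14. total_sold = 48
  Event 6 (return 8): 14 + 8 = 22
  Event 7 (restock 10): 22 + 10 = 32
  Event 8 (sale 25): sell min(25,32)=25. stock: 32 - 25 = 7. total_sold = 73
  Event 9 (restock 25): 7 + 25 = 32
  Event 10 (restock 16): 32 + 16 = 48
  Event 11 (restock 13): 48 + 13 = 61
  Event 12 (sale 1): sell min(1,61)=1. stock: 61 - 1 = 60. total_sold = 74
Final: stock = 60, total_sold = 74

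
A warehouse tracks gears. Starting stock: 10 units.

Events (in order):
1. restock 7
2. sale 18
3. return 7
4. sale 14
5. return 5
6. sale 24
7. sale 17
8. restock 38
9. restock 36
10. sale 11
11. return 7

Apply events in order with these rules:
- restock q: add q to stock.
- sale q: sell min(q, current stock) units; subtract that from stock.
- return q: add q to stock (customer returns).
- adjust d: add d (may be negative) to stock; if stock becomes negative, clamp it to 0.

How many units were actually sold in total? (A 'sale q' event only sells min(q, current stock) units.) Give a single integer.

Answer: 40

Derivation:
Processing events:
Start: stock = 10
  Event 1 (restock 7): 10 + 7 = 17
  Event 2 (sale 18): sell min(18,17)=17. stock: 17 - 17 = 0. total_sold = 17
  Event 3 (return 7): 0 + 7 = 7
  Event 4 (sale 14): sell min(14,7)=7. stock: 7 - 7 = 0. total_sold = 24
  Event 5 (return 5): 0 + 5 = 5
  Event 6 (sale 24): sell min(24,5)=5. stock: 5 - 5 = 0. total_sold = 29
  Event 7 (sale 17): sell min(17,0)=0. stock: 0 - 0 = 0. total_sold = 29
  Event 8 (restock 38): 0 + 38 = 38
  Event 9 (restock 36): 38 + 36 = 74
  Event 10 (sale 11): sell min(11,74)=11. stock: 74 - 11 = 63. total_sold = 40
  Event 11 (return 7): 63 + 7 = 70
Final: stock = 70, total_sold = 40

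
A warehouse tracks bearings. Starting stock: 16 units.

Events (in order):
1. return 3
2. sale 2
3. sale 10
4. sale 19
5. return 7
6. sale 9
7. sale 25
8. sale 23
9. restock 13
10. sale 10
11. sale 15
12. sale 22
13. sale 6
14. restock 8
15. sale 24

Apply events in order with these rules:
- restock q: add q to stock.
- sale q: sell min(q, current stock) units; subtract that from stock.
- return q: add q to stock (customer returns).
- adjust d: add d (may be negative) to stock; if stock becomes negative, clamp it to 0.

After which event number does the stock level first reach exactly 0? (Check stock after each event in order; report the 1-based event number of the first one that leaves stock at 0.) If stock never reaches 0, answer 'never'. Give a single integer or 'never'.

Processing events:
Start: stock = 16
  Event 1 (return 3): 16 + 3 = 19
  Event 2 (sale 2): sell min(2,19)=2. stock: 19 - 2 = 17. total_sold = 2
  Event 3 (sale 10): sell min(10,17)=10. stock: 17 - 10 = 7. total_sold = 12
  Event 4 (sale 19): sell min(19,7)=7. stock: 7 - 7 = 0. total_sold = 19
  Event 5 (return 7): 0 + 7 = 7
  Event 6 (sale 9): sell min(9,7)=7. stock: 7 - 7 = 0. total_sold = 26
  Event 7 (sale 25): sell min(25,0)=0. stock: 0 - 0 = 0. total_sold = 26
  Event 8 (sale 23): sell min(23,0)=0. stock: 0 - 0 = 0. total_sold = 26
  Event 9 (restock 13): 0 + 13 = 13
  Event 10 (sale 10): sell min(10,13)=10. stock: 13 - 10 = 3. total_sold = 36
  Event 11 (sale 15): sell min(15,3)=3. stock: 3 - 3 = 0. total_sold = 39
  Event 12 (sale 22): sell min(22,0)=0. stock: 0 - 0 = 0. total_sold = 39
  Event 13 (sale 6): sell min(6,0)=0. stock: 0 - 0 = 0. total_sold = 39
  Event 14 (restock 8): 0 + 8 = 8
  Event 15 (sale 24): sell min(24,8)=8. stock: 8 - 8 = 0. total_sold = 47
Final: stock = 0, total_sold = 47

First zero at event 4.

Answer: 4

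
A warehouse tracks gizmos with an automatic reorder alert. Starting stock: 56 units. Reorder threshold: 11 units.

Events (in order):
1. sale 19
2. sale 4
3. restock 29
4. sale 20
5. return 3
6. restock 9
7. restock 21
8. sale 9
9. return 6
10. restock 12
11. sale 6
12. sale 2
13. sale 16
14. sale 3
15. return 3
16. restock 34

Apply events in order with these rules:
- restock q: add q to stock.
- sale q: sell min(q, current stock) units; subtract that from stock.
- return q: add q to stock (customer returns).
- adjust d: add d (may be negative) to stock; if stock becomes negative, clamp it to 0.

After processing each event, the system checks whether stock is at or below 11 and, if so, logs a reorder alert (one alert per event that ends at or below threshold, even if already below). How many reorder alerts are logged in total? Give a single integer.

Processing events:
Start: stock = 56
  Event 1 (sale 19): sell min(19,56)=19. stock: 56 - 19 = 37. total_sold = 19
  Event 2 (sale 4): sell min(4,37)=4. stock: 37 - 4 = 33. total_sold = 23
  Event 3 (restock 29): 33 + 29 = 62
  Event 4 (sale 20): sell min(20,62)=20. stock: 62 - 20 = 42. total_sold = 43
  Event 5 (return 3): 42 + 3 = 45
  Event 6 (restock 9): 45 + 9 = 54
  Event 7 (restock 21): 54 + 21 = 75
  Event 8 (sale 9): sell min(9,75)=9. stock: 75 - 9 = 66. total_sold = 52
  Event 9 (return 6): 66 + 6 = 72
  Event 10 (restock 12): 72 + 12 = 84
  Event 11 (sale 6): sell min(6,84)=6. stock: 84 - 6 = 78. total_sold = 58
  Event 12 (sale 2): sell min(2,78)=2. stock: 78 - 2 = 76. total_sold = 60
  Event 13 (sale 16): sell min(16,76)=16. stock: 76 - 16 = 60. total_sold = 76
  Event 14 (sale 3): sell min(3,60)=3. stock: 60 - 3 = 57. total_sold = 79
  Event 15 (return 3): 57 + 3 = 60
  Event 16 (restock 34): 60 + 34 = 94
Final: stock = 94, total_sold = 79

Checking against threshold 11:
  After event 1: stock=37 > 11
  After event 2: stock=33 > 11
  After event 3: stock=62 > 11
  After event 4: stock=42 > 11
  After event 5: stock=45 > 11
  After event 6: stock=54 > 11
  After event 7: stock=75 > 11
  After event 8: stock=66 > 11
  After event 9: stock=72 > 11
  After event 10: stock=84 > 11
  After event 11: stock=78 > 11
  After event 12: stock=76 > 11
  After event 13: stock=60 > 11
  After event 14: stock=57 > 11
  After event 15: stock=60 > 11
  After event 16: stock=94 > 11
Alert events: []. Count = 0

Answer: 0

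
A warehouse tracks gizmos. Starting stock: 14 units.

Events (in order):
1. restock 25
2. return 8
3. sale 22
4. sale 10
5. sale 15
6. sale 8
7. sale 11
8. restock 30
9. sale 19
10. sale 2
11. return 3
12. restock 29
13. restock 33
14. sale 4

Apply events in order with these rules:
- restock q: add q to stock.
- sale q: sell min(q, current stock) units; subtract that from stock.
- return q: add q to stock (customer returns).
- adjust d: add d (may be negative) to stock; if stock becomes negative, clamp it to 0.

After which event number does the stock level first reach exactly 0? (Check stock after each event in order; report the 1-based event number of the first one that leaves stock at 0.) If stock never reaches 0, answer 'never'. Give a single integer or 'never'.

Answer: 5

Derivation:
Processing events:
Start: stock = 14
  Event 1 (restock 25): 14 + 25 = 39
  Event 2 (return 8): 39 + 8 = 47
  Event 3 (sale 22): sell min(22,47)=22. stock: 47 - 22 = 25. total_sold = 22
  Event 4 (sale 10): sell min(10,25)=10. stock: 25 - 10 = 15. total_sold = 32
  Event 5 (sale 15): sell min(15,15)=15. stock: 15 - 15 = 0. total_sold = 47
  Event 6 (sale 8): sell min(8,0)=0. stock: 0 - 0 = 0. total_sold = 47
  Event 7 (sale 11): sell min(11,0)=0. stock: 0 - 0 = 0. total_sold = 47
  Event 8 (restock 30): 0 + 30 = 30
  Event 9 (sale 19): sell min(19,30)=19. stock: 30 - 19 = 11. total_sold = 66
  Event 10 (sale 2): sell min(2,11)=2. stock: 11 - 2 = 9. total_sold = 68
  Event 11 (return 3): 9 + 3 = 12
  Event 12 (restock 29): 12 + 29 = 41
  Event 13 (restock 33): 41 + 33 = 74
  Event 14 (sale 4): sell min(4,74)=4. stock: 74 - 4 = 70. total_sold = 72
Final: stock = 70, total_sold = 72

First zero at event 5.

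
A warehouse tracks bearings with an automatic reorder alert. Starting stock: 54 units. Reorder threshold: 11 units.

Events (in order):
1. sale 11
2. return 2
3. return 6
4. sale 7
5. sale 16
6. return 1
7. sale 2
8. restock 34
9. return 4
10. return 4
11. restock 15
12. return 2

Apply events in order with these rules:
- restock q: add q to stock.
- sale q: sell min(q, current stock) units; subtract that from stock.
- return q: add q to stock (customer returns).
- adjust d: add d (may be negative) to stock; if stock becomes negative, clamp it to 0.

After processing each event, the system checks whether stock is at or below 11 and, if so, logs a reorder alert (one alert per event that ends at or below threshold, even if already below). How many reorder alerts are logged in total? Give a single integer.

Processing events:
Start: stock = 54
  Event 1 (sale 11): sell min(11,54)=11. stock: 54 - 11 = 43. total_sold = 11
  Event 2 (return 2): 43 + 2 = 45
  Event 3 (return 6): 45 + 6 = 51
  Event 4 (sale 7): sell min(7,51)=7. stock: 51 - 7 = 44. total_sold = 18
  Event 5 (sale 16): sell min(16,44)=16. stock: 44 - 16 = 28. total_sold = 34
  Event 6 (return 1): 28 + 1 = 29
  Event 7 (sale 2): sell min(2,29)=2. stock: 29 - 2 = 27. total_sold = 36
  Event 8 (restock 34): 27 + 34 = 61
  Event 9 (return 4): 61 + 4 = 65
  Event 10 (return 4): 65 + 4 = 69
  Event 11 (restock 15): 69 + 15 = 84
  Event 12 (return 2): 84 + 2 = 86
Final: stock = 86, total_sold = 36

Checking against threshold 11:
  After event 1: stock=43 > 11
  After event 2: stock=45 > 11
  After event 3: stock=51 > 11
  After event 4: stock=44 > 11
  After event 5: stock=28 > 11
  After event 6: stock=29 > 11
  After event 7: stock=27 > 11
  After event 8: stock=61 > 11
  After event 9: stock=65 > 11
  After event 10: stock=69 > 11
  After event 11: stock=84 > 11
  After event 12: stock=86 > 11
Alert events: []. Count = 0

Answer: 0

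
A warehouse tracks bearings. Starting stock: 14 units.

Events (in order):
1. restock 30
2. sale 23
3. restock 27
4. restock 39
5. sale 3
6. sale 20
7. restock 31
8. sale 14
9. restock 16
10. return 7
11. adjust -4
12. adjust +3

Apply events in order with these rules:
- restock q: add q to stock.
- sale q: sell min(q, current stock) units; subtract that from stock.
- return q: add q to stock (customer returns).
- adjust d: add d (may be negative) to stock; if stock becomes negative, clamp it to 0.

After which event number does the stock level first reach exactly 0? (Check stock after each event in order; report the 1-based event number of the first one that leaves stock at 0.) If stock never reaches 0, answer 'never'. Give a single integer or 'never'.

Answer: never

Derivation:
Processing events:
Start: stock = 14
  Event 1 (restock 30): 14 + 30 = 44
  Event 2 (sale 23): sell min(23,44)=23. stock: 44 - 23 = 21. total_sold = 23
  Event 3 (restock 27): 21 + 27 = 48
  Event 4 (restock 39): 48 + 39 = 87
  Event 5 (sale 3): sell min(3,87)=3. stock: 87 - 3 = 84. total_sold = 26
  Event 6 (sale 20): sell min(20,84)=20. stock: 84 - 20 = 64. total_sold = 46
  Event 7 (restock 31): 64 + 31 = 95
  Event 8 (sale 14): sell min(14,95)=14. stock: 95 - 14 = 81. total_sold = 60
  Event 9 (restock 16): 81 + 16 = 97
  Event 10 (return 7): 97 + 7 = 104
  Event 11 (adjust -4): 104 + -4 = 100
  Event 12 (adjust +3): 100 + 3 = 103
Final: stock = 103, total_sold = 60

Stock never reaches 0.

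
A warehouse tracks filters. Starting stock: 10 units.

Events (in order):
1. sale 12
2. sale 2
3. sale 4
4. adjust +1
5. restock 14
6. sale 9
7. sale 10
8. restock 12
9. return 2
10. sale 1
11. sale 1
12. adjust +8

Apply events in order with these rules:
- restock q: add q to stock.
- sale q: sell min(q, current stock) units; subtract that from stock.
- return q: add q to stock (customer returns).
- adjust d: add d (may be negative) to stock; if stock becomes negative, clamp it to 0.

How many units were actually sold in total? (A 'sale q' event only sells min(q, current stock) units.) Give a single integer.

Answer: 27

Derivation:
Processing events:
Start: stock = 10
  Event 1 (sale 12): sell min(12,10)=10. stock: 10 - 10 = 0. total_sold = 10
  Event 2 (sale 2): sell min(2,0)=0. stock: 0 - 0 = 0. total_sold = 10
  Event 3 (sale 4): sell min(4,0)=0. stock: 0 - 0 = 0. total_sold = 10
  Event 4 (adjust +1): 0 + 1 = 1
  Event 5 (restock 14): 1 + 14 = 15
  Event 6 (sale 9): sell min(9,15)=9. stock: 15 - 9 = 6. total_sold = 19
  Event 7 (sale 10): sell min(10,6)=6. stock: 6 - 6 = 0. total_sold = 25
  Event 8 (restock 12): 0 + 12 = 12
  Event 9 (return 2): 12 + 2 = 14
  Event 10 (sale 1): sell min(1,14)=1. stock: 14 - 1 = 13. total_sold = 26
  Event 11 (sale 1): sell min(1,13)=1. stock: 13 - 1 = 12. total_sold = 27
  Event 12 (adjust +8): 12 + 8 = 20
Final: stock = 20, total_sold = 27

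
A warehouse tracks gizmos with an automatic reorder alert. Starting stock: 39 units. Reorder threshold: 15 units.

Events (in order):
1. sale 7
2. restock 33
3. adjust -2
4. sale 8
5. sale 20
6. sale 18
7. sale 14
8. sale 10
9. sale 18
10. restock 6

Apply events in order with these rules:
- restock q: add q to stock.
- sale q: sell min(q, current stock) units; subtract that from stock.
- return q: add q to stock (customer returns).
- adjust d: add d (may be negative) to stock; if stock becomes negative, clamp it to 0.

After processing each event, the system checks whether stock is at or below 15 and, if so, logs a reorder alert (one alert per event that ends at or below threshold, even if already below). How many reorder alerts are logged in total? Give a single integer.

Processing events:
Start: stock = 39
  Event 1 (sale 7): sell min(7,39)=7. stock: 39 - 7 = 32. total_sold = 7
  Event 2 (restock 33): 32 + 33 = 65
  Event 3 (adjust -2): 65 + -2 = 63
  Event 4 (sale 8): sell min(8,63)=8. stock: 63 - 8 = 55. total_sold = 15
  Event 5 (sale 20): sell min(20,55)=20. stock: 55 - 20 = 35. total_sold = 35
  Event 6 (sale 18): sell min(18,35)=18. stock: 35 - 18 = 17. total_sold = 53
  Event 7 (sale 14): sell min(14,17)=14. stock: 17 - 14 = 3. total_sold = 67
  Event 8 (sale 10): sell min(10,3)=3. stock: 3 - 3 = 0. total_sold = 70
  Event 9 (sale 18): sell min(18,0)=0. stock: 0 - 0 = 0. total_sold = 70
  Event 10 (restock 6): 0 + 6 = 6
Final: stock = 6, total_sold = 70

Checking against threshold 15:
  After event 1: stock=32 > 15
  After event 2: stock=65 > 15
  After event 3: stock=63 > 15
  After event 4: stock=55 > 15
  After event 5: stock=35 > 15
  After event 6: stock=17 > 15
  After event 7: stock=3 <= 15 -> ALERT
  After event 8: stock=0 <= 15 -> ALERT
  After event 9: stock=0 <= 15 -> ALERT
  After event 10: stock=6 <= 15 -> ALERT
Alert events: [7, 8, 9, 10]. Count = 4

Answer: 4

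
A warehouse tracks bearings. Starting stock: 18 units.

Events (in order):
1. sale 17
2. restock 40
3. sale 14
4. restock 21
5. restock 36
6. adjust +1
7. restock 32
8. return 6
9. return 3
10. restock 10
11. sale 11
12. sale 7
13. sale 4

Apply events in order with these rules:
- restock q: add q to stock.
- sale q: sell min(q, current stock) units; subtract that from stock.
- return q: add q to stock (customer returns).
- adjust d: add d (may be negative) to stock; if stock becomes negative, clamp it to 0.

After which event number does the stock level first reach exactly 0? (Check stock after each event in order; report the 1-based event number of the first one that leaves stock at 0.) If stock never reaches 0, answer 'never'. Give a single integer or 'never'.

Answer: never

Derivation:
Processing events:
Start: stock = 18
  Event 1 (sale 17): sell min(17,18)=17. stock: 18 - 17 = 1. total_sold = 17
  Event 2 (restock 40): 1 + 40 = 41
  Event 3 (sale 14): sell min(14,41)=14. stock: 41 - 14 = 27. total_sold = 31
  Event 4 (restock 21): 27 + 21 = 48
  Event 5 (restock 36): 48 + 36 = 84
  Event 6 (adjust +1): 84 + 1 = 85
  Event 7 (restock 32): 85 + 32 = 117
  Event 8 (return 6): 117 + 6 = 123
  Event 9 (return 3): 123 + 3 = 126
  Event 10 (restock 10): 126 + 10 = 136
  Event 11 (sale 11): sell min(11,136)=11. stock: 136 - 11 = 125. total_sold = 42
  Event 12 (sale 7): sell min(7,125)=7. stock: 125 - 7 = 118. total_sold = 49
  Event 13 (sale 4): sell min(4,118)=4. stock: 118 - 4 = 114. total_sold = 53
Final: stock = 114, total_sold = 53

Stock never reaches 0.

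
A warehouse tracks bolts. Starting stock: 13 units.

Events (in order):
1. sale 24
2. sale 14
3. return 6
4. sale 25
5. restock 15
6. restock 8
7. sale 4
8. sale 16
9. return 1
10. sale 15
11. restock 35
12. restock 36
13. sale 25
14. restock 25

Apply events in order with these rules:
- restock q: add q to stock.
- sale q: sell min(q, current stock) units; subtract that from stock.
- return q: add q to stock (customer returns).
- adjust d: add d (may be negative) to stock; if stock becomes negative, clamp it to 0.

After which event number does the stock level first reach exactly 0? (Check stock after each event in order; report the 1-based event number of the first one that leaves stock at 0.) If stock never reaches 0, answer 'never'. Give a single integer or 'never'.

Answer: 1

Derivation:
Processing events:
Start: stock = 13
  Event 1 (sale 24): sell min(24,13)=13. stock: 13 - 13 = 0. total_sold = 13
  Event 2 (sale 14): sell min(14,0)=0. stock: 0 - 0 = 0. total_sold = 13
  Event 3 (return 6): 0 + 6 = 6
  Event 4 (sale 25): sell min(25,6)=6. stock: 6 - 6 = 0. total_sold = 19
  Event 5 (restock 15): 0 + 15 = 15
  Event 6 (restock 8): 15 + 8 = 23
  Event 7 (sale 4): sell min(4,23)=4. stock: 23 - 4 = 19. total_sold = 23
  Event 8 (sale 16): sell min(16,19)=16. stock: 19 - 16 = 3. total_sold = 39
  Event 9 (return 1): 3 + 1 = 4
  Event 10 (sale 15): sell min(15,4)=4. stock: 4 - 4 = 0. total_sold = 43
  Event 11 (restock 35): 0 + 35 = 35
  Event 12 (restock 36): 35 + 36 = 71
  Event 13 (sale 25): sell min(25,71)=25. stock: 71 - 25 = 46. total_sold = 68
  Event 14 (restock 25): 46 + 25 = 71
Final: stock = 71, total_sold = 68

First zero at event 1.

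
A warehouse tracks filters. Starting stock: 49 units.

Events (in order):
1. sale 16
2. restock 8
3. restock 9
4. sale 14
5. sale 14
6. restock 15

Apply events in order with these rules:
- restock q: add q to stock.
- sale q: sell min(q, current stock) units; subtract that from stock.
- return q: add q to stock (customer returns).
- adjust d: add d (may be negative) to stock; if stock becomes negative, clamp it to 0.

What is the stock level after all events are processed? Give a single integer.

Answer: 37

Derivation:
Processing events:
Start: stock = 49
  Event 1 (sale 16): sell min(16,49)=16. stock: 49 - 16 = 33. total_sold = 16
  Event 2 (restock 8): 33 + 8 = 41
  Event 3 (restock 9): 41 + 9 = 50
  Event 4 (sale 14): sell min(14,50)=14. stock: 50 - 14 = 36. total_sold = 30
  Event 5 (sale 14): sell min(14,36)=14. stock: 36 - 14 = 22. total_sold = 44
  Event 6 (restock 15): 22 + 15 = 37
Final: stock = 37, total_sold = 44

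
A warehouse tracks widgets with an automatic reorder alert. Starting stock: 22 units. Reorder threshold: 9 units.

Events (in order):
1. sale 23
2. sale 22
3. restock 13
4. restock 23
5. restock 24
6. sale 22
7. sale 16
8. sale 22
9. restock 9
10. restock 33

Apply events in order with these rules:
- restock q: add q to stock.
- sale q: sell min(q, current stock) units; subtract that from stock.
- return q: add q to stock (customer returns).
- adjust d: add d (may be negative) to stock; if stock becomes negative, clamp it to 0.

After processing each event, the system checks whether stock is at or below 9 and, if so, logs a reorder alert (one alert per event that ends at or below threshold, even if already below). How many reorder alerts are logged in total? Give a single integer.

Processing events:
Start: stock = 22
  Event 1 (sale 23): sell min(23,22)=22. stock: 22 - 22 = 0. total_sold = 22
  Event 2 (sale 22): sell min(22,0)=0. stock: 0 - 0 = 0. total_sold = 22
  Event 3 (restock 13): 0 + 13 = 13
  Event 4 (restock 23): 13 + 23 = 36
  Event 5 (restock 24): 36 + 24 = 60
  Event 6 (sale 22): sell min(22,60)=22. stock: 60 - 22 = 38. total_sold = 44
  Event 7 (sale 16): sell min(16,38)=16. stock: 38 - 16 = 22. total_sold = 60
  Event 8 (sale 22): sell min(22,22)=22. stock: 22 - 22 = 0. total_sold = 82
  Event 9 (restock 9): 0 + 9 = 9
  Event 10 (restock 33): 9 + 33 = 42
Final: stock = 42, total_sold = 82

Checking against threshold 9:
  After event 1: stock=0 <= 9 -> ALERT
  After event 2: stock=0 <= 9 -> ALERT
  After event 3: stock=13 > 9
  After event 4: stock=36 > 9
  After event 5: stock=60 > 9
  After event 6: stock=38 > 9
  After event 7: stock=22 > 9
  After event 8: stock=0 <= 9 -> ALERT
  After event 9: stock=9 <= 9 -> ALERT
  After event 10: stock=42 > 9
Alert events: [1, 2, 8, 9]. Count = 4

Answer: 4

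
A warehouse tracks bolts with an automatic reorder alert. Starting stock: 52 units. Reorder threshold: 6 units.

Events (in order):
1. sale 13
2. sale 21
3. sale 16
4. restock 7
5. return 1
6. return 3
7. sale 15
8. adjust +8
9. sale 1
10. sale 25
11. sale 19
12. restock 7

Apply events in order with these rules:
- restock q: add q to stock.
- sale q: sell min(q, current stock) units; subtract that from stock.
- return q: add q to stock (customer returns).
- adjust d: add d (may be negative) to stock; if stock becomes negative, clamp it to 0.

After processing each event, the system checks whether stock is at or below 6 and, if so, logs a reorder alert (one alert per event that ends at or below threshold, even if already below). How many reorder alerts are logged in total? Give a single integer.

Processing events:
Start: stock = 52
  Event 1 (sale 13): sell min(13,52)=13. stock: 52 - 13 = 39. total_sold = 13
  Event 2 (sale 21): sell min(21,39)=21. stock: 39 - 21 = 18. total_sold = 34
  Event 3 (sale 16): sell min(16,18)=16. stock: 18 - 16 = 2. total_sold = 50
  Event 4 (restock 7): 2 + 7 = 9
  Event 5 (return 1): 9 + 1 = 10
  Event 6 (return 3): 10 + 3 = 13
  Event 7 (sale 15): sell min(15,13)=13. stock: 13 - 13 = 0. total_sold = 63
  Event 8 (adjust +8): 0 + 8 = 8
  Event 9 (sale 1): sell min(1,8)=1. stock: 8 - 1 = 7. total_sold = 64
  Event 10 (sale 25): sell min(25,7)=7. stock: 7 - 7 = 0. total_sold = 71
  Event 11 (sale 19): sell min(19,0)=0. stock: 0 - 0 = 0. total_sold = 71
  Event 12 (restock 7): 0 + 7 = 7
Final: stock = 7, total_sold = 71

Checking against threshold 6:
  After event 1: stock=39 > 6
  After event 2: stock=18 > 6
  After event 3: stock=2 <= 6 -> ALERT
  After event 4: stock=9 > 6
  After event 5: stock=10 > 6
  After event 6: stock=13 > 6
  After event 7: stock=0 <= 6 -> ALERT
  After event 8: stock=8 > 6
  After event 9: stock=7 > 6
  After event 10: stock=0 <= 6 -> ALERT
  After event 11: stock=0 <= 6 -> ALERT
  After event 12: stock=7 > 6
Alert events: [3, 7, 10, 11]. Count = 4

Answer: 4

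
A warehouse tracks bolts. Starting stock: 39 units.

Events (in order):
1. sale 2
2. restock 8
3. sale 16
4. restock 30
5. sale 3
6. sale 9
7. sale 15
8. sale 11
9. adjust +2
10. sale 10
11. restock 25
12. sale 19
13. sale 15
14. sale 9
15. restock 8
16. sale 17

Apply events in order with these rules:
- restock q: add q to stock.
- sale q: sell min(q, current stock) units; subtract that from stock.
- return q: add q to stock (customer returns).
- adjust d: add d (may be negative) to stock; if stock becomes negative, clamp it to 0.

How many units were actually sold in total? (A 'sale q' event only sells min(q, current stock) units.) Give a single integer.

Processing events:
Start: stock = 39
  Event 1 (sale 2): sell min(2,39)=2. stock: 39 - 2 = 37. total_sold = 2
  Event 2 (restock 8): 37 + 8 = 45
  Event 3 (sale 16): sell min(16,45)=16. stock: 45 - 16 = 29. total_sold = 18
  Event 4 (restock 30): 29 + 30 = 59
  Event 5 (sale 3): sell min(3,59)=3. stock: 59 - 3 = 56. total_sold = 21
  Event 6 (sale 9): sell min(9,56)=9. stock: 56 - 9 = 47. total_sold = 30
  Event 7 (sale 15): sell min(15,47)=15. stock: 47 - 15 = 32. total_sold = 45
  Event 8 (sale 11): sell min(11,32)=11. stock: 32 - 11 = 21. total_sold = 56
  Event 9 (adjust +2): 21 + 2 = 23
  Event 10 (sale 10): sell min(10,23)=10. stock: 23 - 10 = 13. total_sold = 66
  Event 11 (restock 25): 13 + 25 = 38
  Event 12 (sale 19): sell min(19,38)=19. stock: 38 - 19 = 19. total_sold = 85
  Event 13 (sale 15): sell min(15,19)=15. stock: 19 - 15 = 4. total_sold = 100
  Event 14 (sale 9): sell min(9,4)=4. stock: 4 - 4 = 0. total_sold = 104
  Event 15 (restock 8): 0 + 8 = 8
  Event 16 (sale 17): sell min(17,8)=8. stock: 8 - 8 = 0. total_sold = 112
Final: stock = 0, total_sold = 112

Answer: 112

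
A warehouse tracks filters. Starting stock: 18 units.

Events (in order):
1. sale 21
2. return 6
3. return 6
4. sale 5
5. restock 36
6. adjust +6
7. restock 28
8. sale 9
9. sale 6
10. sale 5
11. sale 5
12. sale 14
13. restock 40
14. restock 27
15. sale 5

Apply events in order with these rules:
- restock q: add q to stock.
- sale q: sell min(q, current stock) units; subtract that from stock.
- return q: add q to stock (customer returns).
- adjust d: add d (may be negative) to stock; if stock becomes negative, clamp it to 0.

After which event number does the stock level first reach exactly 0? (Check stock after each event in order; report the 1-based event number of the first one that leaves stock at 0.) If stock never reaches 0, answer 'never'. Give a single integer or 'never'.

Answer: 1

Derivation:
Processing events:
Start: stock = 18
  Event 1 (sale 21): sell min(21,18)=18. stock: 18 - 18 = 0. total_sold = 18
  Event 2 (return 6): 0 + 6 = 6
  Event 3 (return 6): 6 + 6 = 12
  Event 4 (sale 5): sell min(5,12)=5. stock: 12 - 5 = 7. total_sold = 23
  Event 5 (restock 36): 7 + 36 = 43
  Event 6 (adjust +6): 43 + 6 = 49
  Event 7 (restock 28): 49 + 28 = 77
  Event 8 (sale 9): sell min(9,77)=9. stock: 77 - 9 = 68. total_sold = 32
  Event 9 (sale 6): sell min(6,68)=6. stock: 68 - 6 = 62. total_sold = 38
  Event 10 (sale 5): sell min(5,62)=5. stock: 62 - 5 = 57. total_sold = 43
  Event 11 (sale 5): sell min(5,57)=5. stock: 57 - 5 = 52. total_sold = 48
  Event 12 (sale 14): sell min(14,52)=14. stock: 52 - 14 = 38. total_sold = 62
  Event 13 (restock 40): 38 + 40 = 78
  Event 14 (restock 27): 78 + 27 = 105
  Event 15 (sale 5): sell min(5,105)=5. stock: 105 - 5 = 100. total_sold = 67
Final: stock = 100, total_sold = 67

First zero at event 1.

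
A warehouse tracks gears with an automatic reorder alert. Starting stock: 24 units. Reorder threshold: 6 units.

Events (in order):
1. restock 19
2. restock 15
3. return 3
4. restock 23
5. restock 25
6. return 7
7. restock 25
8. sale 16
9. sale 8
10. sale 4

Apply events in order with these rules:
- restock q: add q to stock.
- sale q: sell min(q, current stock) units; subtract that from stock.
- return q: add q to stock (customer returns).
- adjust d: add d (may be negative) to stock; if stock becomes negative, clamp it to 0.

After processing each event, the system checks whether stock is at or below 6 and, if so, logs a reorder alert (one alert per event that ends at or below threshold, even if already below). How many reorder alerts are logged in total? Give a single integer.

Answer: 0

Derivation:
Processing events:
Start: stock = 24
  Event 1 (restock 19): 24 + 19 = 43
  Event 2 (restock 15): 43 + 15 = 58
  Event 3 (return 3): 58 + 3 = 61
  Event 4 (restock 23): 61 + 23 = 84
  Event 5 (restock 25): 84 + 25 = 109
  Event 6 (return 7): 109 + 7 = 116
  Event 7 (restock 25): 116 + 25 = 141
  Event 8 (sale 16): sell min(16,141)=16. stock: 141 - 16 = 125. total_sold = 16
  Event 9 (sale 8): sell min(8,125)=8. stock: 125 - 8 = 117. total_sold = 24
  Event 10 (sale 4): sell min(4,117)=4. stock: 117 - 4 = 113. total_sold = 28
Final: stock = 113, total_sold = 28

Checking against threshold 6:
  After event 1: stock=43 > 6
  After event 2: stock=58 > 6
  After event 3: stock=61 > 6
  After event 4: stock=84 > 6
  After event 5: stock=109 > 6
  After event 6: stock=116 > 6
  After event 7: stock=141 > 6
  After event 8: stock=125 > 6
  After event 9: stock=117 > 6
  After event 10: stock=113 > 6
Alert events: []. Count = 0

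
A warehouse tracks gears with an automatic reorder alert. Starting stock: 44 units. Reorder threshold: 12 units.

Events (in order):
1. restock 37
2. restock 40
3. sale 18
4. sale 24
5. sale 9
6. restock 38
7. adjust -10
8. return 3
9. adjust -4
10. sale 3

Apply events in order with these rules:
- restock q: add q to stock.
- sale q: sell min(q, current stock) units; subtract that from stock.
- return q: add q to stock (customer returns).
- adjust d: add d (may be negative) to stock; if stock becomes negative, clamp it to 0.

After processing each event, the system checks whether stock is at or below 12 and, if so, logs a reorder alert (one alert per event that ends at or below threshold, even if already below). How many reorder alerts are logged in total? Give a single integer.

Processing events:
Start: stock = 44
  Event 1 (restock 37): 44 + 37 = 81
  Event 2 (restock 40): 81 + 40 = 121
  Event 3 (sale 18): sell min(18,121)=18. stock: 121 - 18 = 103. total_sold = 18
  Event 4 (sale 24): sell min(24,103)=24. stock: 103 - 24 = 79. total_sold = 42
  Event 5 (sale 9): sell min(9,79)=9. stock: 79 - 9 = 70. total_sold = 51
  Event 6 (restock 38): 70 + 38 = 108
  Event 7 (adjust -10): 108 + -10 = 98
  Event 8 (return 3): 98 + 3 = 101
  Event 9 (adjust -4): 101 + -4 = 97
  Event 10 (sale 3): sell min(3,97)=3. stock: 97 - 3 = 94. total_sold = 54
Final: stock = 94, total_sold = 54

Checking against threshold 12:
  After event 1: stock=81 > 12
  After event 2: stock=121 > 12
  After event 3: stock=103 > 12
  After event 4: stock=79 > 12
  After event 5: stock=70 > 12
  After event 6: stock=108 > 12
  After event 7: stock=98 > 12
  After event 8: stock=101 > 12
  After event 9: stock=97 > 12
  After event 10: stock=94 > 12
Alert events: []. Count = 0

Answer: 0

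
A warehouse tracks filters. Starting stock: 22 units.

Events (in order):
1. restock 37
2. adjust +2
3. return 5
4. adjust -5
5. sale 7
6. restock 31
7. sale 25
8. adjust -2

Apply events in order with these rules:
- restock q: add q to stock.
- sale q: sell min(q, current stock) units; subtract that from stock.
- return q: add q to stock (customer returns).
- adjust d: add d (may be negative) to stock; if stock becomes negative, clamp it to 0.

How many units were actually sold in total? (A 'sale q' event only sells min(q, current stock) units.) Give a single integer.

Answer: 32

Derivation:
Processing events:
Start: stock = 22
  Event 1 (restock 37): 22 + 37 = 59
  Event 2 (adjust +2): 59 + 2 = 61
  Event 3 (return 5): 61 + 5 = 66
  Event 4 (adjust -5): 66 + -5 = 61
  Event 5 (sale 7): sell min(7,61)=7. stock: 61 - 7 = 54. total_sold = 7
  Event 6 (restock 31): 54 + 31 = 85
  Event 7 (sale 25): sell min(25,85)=25. stock: 85 - 25 = 60. total_sold = 32
  Event 8 (adjust -2): 60 + -2 = 58
Final: stock = 58, total_sold = 32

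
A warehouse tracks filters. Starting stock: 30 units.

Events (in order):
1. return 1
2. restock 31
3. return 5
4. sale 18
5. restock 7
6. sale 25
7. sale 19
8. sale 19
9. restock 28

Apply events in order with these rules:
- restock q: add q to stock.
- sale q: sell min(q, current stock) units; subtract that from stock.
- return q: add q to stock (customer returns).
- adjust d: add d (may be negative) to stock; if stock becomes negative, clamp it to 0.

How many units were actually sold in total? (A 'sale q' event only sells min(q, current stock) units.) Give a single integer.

Answer: 74

Derivation:
Processing events:
Start: stock = 30
  Event 1 (return 1): 30 + 1 = 31
  Event 2 (restock 31): 31 + 31 = 62
  Event 3 (return 5): 62 + 5 = 67
  Event 4 (sale 18): sell min(18,67)=18. stock: 67 - 18 = 49. total_sold = 18
  Event 5 (restock 7): 49 + 7 = 56
  Event 6 (sale 25): sell min(25,56)=25. stock: 56 - 25 = 31. total_sold = 43
  Event 7 (sale 19): sell min(19,31)=19. stock: 31 - 19 = 12. total_sold = 62
  Event 8 (sale 19): sell min(19,12)=12. stock: 12 - 12 = 0. total_sold = 74
  Event 9 (restock 28): 0 + 28 = 28
Final: stock = 28, total_sold = 74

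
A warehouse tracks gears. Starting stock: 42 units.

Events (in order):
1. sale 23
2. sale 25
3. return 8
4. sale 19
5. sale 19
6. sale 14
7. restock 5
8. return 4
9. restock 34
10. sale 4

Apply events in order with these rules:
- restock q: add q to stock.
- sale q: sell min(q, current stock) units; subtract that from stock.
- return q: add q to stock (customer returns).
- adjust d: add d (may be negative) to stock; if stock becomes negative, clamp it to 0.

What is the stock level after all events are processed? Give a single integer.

Processing events:
Start: stock = 42
  Event 1 (sale 23): sell min(23,42)=23. stock: 42 - 23 = 19. total_sold = 23
  Event 2 (sale 25): sell min(25,19)=19. stock: 19 - 19 = 0. total_sold = 42
  Event 3 (return 8): 0 + 8 = 8
  Event 4 (sale 19): sell min(19,8)=8. stock: 8 - 8 = 0. total_sold = 50
  Event 5 (sale 19): sell min(19,0)=0. stock: 0 - 0 = 0. total_sold = 50
  Event 6 (sale 14): sell min(14,0)=0. stock: 0 - 0 = 0. total_sold = 50
  Event 7 (restock 5): 0 + 5 = 5
  Event 8 (return 4): 5 + 4 = 9
  Event 9 (restock 34): 9 + 34 = 43
  Event 10 (sale 4): sell min(4,43)=4. stock: 43 - 4 = 39. total_sold = 54
Final: stock = 39, total_sold = 54

Answer: 39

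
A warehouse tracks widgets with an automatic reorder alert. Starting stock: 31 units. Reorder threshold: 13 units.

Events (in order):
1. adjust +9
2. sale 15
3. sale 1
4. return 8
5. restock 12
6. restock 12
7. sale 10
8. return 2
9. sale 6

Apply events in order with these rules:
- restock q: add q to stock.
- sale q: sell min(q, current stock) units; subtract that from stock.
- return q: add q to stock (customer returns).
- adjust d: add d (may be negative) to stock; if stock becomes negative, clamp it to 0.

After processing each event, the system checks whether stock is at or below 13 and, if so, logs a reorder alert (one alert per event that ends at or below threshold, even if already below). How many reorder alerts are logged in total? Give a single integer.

Processing events:
Start: stock = 31
  Event 1 (adjust +9): 31 + 9 = 40
  Event 2 (sale 15): sell min(15,40)=15. stock: 40 - 15 = 25. total_sold = 15
  Event 3 (sale 1): sell min(1,25)=1. stock: 25 - 1 = 24. total_sold = 16
  Event 4 (return 8): 24 + 8 = 32
  Event 5 (restock 12): 32 + 12 = 44
  Event 6 (restock 12): 44 + 12 = 56
  Event 7 (sale 10): sell min(10,56)=10. stock: 56 - 10 = 46. total_sold = 26
  Event 8 (return 2): 46 + 2 = 48
  Event 9 (sale 6): sell min(6,48)=6. stock: 48 - 6 = 42. total_sold = 32
Final: stock = 42, total_sold = 32

Checking against threshold 13:
  After event 1: stock=40 > 13
  After event 2: stock=25 > 13
  After event 3: stock=24 > 13
  After event 4: stock=32 > 13
  After event 5: stock=44 > 13
  After event 6: stock=56 > 13
  After event 7: stock=46 > 13
  After event 8: stock=48 > 13
  After event 9: stock=42 > 13
Alert events: []. Count = 0

Answer: 0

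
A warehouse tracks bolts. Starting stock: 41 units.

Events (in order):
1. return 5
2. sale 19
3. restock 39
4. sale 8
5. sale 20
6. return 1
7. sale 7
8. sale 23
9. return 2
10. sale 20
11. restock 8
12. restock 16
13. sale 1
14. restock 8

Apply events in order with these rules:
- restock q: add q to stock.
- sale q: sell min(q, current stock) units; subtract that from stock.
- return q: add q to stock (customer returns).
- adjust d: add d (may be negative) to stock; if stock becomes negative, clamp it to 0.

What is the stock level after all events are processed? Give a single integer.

Processing events:
Start: stock = 41
  Event 1 (return 5): 41 + 5 = 46
  Event 2 (sale 19): sell min(19,46)=19. stock: 46 - 19 = 27. total_sold = 19
  Event 3 (restock 39): 27 + 39 = 66
  Event 4 (sale 8): sell min(8,66)=8. stock: 66 - 8 = 58. total_sold = 27
  Event 5 (sale 20): sell min(20,58)=20. stock: 58 - 20 = 38. total_sold = 47
  Event 6 (return 1): 38 + 1 = 39
  Event 7 (sale 7): sell min(7,39)=7. stock: 39 - 7 = 32. total_sold = 54
  Event 8 (sale 23): sell min(23,32)=23. stock: 32 - 23 = 9. total_sold = 77
  Event 9 (return 2): 9 + 2 = 11
  Event 10 (sale 20): sell min(20,11)=11. stock: 11 - 11 = 0. total_sold = 88
  Event 11 (restock 8): 0 + 8 = 8
  Event 12 (restock 16): 8 + 16 = 24
  Event 13 (sale 1): sell min(1,24)=1. stock: 24 - 1 = 23. total_sold = 89
  Event 14 (restock 8): 23 + 8 = 31
Final: stock = 31, total_sold = 89

Answer: 31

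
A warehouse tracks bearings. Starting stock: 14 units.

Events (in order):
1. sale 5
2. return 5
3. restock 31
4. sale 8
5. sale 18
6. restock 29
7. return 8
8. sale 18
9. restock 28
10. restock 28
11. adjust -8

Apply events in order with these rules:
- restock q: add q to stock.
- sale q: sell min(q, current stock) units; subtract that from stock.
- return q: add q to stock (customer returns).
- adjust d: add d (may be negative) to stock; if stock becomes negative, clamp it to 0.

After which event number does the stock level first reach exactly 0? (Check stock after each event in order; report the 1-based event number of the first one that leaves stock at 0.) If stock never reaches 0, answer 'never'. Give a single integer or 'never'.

Answer: never

Derivation:
Processing events:
Start: stock = 14
  Event 1 (sale 5): sell min(5,14)=5. stock: 14 - 5 = 9. total_sold = 5
  Event 2 (return 5): 9 + 5 = 14
  Event 3 (restock 31): 14 + 31 = 45
  Event 4 (sale 8): sell min(8,45)=8. stock: 45 - 8 = 37. total_sold = 13
  Event 5 (sale 18): sell min(18,37)=18. stock: 37 - 18 = 19. total_sold = 31
  Event 6 (restock 29): 19 + 29 = 48
  Event 7 (return 8): 48 + 8 = 56
  Event 8 (sale 18): sell min(18,56)=18. stock: 56 - 18 = 38. total_sold = 49
  Event 9 (restock 28): 38 + 28 = 66
  Event 10 (restock 28): 66 + 28 = 94
  Event 11 (adjust -8): 94 + -8 = 86
Final: stock = 86, total_sold = 49

Stock never reaches 0.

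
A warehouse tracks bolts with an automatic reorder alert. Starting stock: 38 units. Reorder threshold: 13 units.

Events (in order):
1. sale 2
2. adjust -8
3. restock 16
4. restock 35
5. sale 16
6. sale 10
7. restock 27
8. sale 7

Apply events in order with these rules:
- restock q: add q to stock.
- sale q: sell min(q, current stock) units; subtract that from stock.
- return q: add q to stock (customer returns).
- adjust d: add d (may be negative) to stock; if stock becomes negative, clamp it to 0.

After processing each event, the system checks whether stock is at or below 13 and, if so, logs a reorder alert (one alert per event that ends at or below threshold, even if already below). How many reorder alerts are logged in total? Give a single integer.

Answer: 0

Derivation:
Processing events:
Start: stock = 38
  Event 1 (sale 2): sell min(2,38)=2. stock: 38 - 2 = 36. total_sold = 2
  Event 2 (adjust -8): 36 + -8 = 28
  Event 3 (restock 16): 28 + 16 = 44
  Event 4 (restock 35): 44 + 35 = 79
  Event 5 (sale 16): sell min(16,79)=16. stock: 79 - 16 = 63. total_sold = 18
  Event 6 (sale 10): sell min(10,63)=10. stock: 63 - 10 = 53. total_sold = 28
  Event 7 (restock 27): 53 + 27 = 80
  Event 8 (sale 7): sell min(7,80)=7. stock: 80 - 7 = 73. total_sold = 35
Final: stock = 73, total_sold = 35

Checking against threshold 13:
  After event 1: stock=36 > 13
  After event 2: stock=28 > 13
  After event 3: stock=44 > 13
  After event 4: stock=79 > 13
  After event 5: stock=63 > 13
  After event 6: stock=53 > 13
  After event 7: stock=80 > 13
  After event 8: stock=73 > 13
Alert events: []. Count = 0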